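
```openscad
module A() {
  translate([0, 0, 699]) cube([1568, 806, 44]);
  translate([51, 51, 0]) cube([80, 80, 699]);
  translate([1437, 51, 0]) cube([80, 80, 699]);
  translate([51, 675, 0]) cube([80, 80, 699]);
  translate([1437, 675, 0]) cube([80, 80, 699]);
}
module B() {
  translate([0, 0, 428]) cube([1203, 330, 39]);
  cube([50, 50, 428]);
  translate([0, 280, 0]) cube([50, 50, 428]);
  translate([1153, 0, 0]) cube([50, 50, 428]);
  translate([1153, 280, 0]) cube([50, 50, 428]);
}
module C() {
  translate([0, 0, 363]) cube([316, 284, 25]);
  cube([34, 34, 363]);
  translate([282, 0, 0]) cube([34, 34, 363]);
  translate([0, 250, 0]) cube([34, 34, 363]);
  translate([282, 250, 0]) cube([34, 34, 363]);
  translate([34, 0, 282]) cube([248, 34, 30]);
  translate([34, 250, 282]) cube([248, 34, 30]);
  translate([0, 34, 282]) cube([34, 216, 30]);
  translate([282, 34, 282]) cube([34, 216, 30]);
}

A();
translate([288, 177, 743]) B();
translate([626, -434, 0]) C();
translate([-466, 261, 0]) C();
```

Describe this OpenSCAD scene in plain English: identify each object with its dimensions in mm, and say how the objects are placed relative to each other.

A is a table with a 1568×806 mm rectangular top, 44 mm thick, top surface at z = 743 mm, supported by four 80×80 mm square legs, each inset 51 mm from the nearest pair of top edges, running from the floor.

B is a long wooden bench with a 1203 mm (x) × 330 mm (y) seat, 39 mm thick, its top surface 467 mm above the floor. Four 50 mm square legs at the seat corners, flush with the edges, run from z = 0 to the seat underside.

C is a simple wooden stool: a rectangular seat 316 mm (x) by 284 mm (y), 25 mm thick, top face at z = 388 mm, on four square legs, each 34×34 mm in cross-section. The legs rest on z = 0, each flush with a corner of the seat. Four stretchers, 34 mm wide and 30 mm tall, connect adjacent legs with their undersides at z = 282 mm, each running between the inner faces of the legs it joins and aligned with the legs' outer faces on the other axis.

The bench is on top of the table. Two stools sit around the table at the −y, −x sides.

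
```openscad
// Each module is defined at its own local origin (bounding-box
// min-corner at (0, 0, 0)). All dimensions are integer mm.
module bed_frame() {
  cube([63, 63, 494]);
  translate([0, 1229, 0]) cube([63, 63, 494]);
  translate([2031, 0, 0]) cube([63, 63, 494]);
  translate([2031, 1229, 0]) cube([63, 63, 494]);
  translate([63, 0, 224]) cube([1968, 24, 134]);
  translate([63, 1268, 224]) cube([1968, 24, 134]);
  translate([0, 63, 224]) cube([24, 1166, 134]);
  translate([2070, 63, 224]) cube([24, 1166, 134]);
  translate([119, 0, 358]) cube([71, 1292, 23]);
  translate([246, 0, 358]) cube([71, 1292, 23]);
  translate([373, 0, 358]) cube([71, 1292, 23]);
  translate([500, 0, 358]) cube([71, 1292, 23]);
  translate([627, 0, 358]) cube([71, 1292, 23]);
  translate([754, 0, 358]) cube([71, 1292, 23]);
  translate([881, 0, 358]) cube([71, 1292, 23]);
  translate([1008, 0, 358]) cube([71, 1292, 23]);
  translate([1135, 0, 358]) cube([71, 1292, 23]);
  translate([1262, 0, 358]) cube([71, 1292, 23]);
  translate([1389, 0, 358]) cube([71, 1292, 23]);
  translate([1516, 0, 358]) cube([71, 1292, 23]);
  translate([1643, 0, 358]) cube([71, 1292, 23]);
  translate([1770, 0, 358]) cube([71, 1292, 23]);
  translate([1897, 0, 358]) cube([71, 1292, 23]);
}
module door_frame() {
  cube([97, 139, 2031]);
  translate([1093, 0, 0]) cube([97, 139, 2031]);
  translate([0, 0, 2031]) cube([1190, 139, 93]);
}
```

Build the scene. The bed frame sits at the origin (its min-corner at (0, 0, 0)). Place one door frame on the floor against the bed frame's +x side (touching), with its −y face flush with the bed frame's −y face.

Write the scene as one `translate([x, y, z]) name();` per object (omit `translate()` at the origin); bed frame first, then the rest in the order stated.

bed_frame();
translate([2094, 0, 0]) door_frame();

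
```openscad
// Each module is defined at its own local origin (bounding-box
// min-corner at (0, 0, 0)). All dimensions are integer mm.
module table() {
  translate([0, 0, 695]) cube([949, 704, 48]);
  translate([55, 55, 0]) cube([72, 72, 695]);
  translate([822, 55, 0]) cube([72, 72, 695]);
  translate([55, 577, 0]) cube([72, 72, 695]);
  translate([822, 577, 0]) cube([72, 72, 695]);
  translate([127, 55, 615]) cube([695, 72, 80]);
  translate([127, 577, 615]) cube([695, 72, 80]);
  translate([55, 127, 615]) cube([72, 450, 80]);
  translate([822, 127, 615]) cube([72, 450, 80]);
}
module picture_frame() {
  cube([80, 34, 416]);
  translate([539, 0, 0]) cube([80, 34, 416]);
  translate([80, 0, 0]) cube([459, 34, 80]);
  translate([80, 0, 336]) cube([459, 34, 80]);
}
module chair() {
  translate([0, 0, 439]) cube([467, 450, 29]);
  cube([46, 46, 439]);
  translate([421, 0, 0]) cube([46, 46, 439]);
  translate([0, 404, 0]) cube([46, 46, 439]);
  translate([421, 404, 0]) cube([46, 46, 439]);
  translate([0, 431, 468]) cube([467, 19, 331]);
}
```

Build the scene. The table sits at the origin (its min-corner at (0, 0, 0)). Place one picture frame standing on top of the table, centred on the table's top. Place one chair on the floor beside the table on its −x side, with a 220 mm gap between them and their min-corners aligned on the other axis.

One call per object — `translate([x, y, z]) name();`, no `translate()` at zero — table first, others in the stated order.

table();
translate([165, 335, 743]) picture_frame();
translate([-687, 0, 0]) chair();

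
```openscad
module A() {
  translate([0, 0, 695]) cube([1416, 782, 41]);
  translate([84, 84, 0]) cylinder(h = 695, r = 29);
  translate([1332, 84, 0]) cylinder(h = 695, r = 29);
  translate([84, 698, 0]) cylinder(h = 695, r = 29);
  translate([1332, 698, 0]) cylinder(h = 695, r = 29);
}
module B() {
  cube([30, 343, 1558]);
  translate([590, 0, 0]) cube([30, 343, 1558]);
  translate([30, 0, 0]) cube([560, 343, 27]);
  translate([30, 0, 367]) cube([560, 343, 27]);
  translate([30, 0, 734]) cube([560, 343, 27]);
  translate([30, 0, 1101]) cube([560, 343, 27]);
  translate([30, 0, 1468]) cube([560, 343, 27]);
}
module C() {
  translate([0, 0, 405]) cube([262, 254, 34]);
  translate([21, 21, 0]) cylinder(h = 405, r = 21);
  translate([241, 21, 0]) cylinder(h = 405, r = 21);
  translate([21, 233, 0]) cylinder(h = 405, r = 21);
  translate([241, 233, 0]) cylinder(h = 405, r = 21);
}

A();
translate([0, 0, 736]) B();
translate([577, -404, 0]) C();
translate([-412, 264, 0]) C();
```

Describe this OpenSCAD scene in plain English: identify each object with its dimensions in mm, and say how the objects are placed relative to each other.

A is a table with a 1416×782 mm rectangular top, 41 mm thick, top surface at z = 736 mm, supported by four round legs of 58 mm diameter, each leg's bounding box inset 55 mm from the nearest pair of top edges, running from the floor.

B is a bookshelf 620 mm wide overall, 343 mm deep and 1558 mm tall. The two sides are 30 mm thick vertical panels. 5 horizontal shelves of 27 mm thickness span between the inner faces of the sides; the lowest shelf sits on the floor and shelves are stacked with a clear vertical gap of 340 mm between each pair.

C is a simple wooden stool: a rectangular seat 262 mm (x) by 254 mm (y), 34 mm thick, top face at z = 439 mm, on four round legs, each 42 mm in diameter. The legs rest on z = 0, each leg's axis is inset half a diameter from the nearest pair of seat edges (so the leg's bounding box is flush with the corner).

The bookshelf is on top of the table. Two stools sit around the table at the −y, −x sides.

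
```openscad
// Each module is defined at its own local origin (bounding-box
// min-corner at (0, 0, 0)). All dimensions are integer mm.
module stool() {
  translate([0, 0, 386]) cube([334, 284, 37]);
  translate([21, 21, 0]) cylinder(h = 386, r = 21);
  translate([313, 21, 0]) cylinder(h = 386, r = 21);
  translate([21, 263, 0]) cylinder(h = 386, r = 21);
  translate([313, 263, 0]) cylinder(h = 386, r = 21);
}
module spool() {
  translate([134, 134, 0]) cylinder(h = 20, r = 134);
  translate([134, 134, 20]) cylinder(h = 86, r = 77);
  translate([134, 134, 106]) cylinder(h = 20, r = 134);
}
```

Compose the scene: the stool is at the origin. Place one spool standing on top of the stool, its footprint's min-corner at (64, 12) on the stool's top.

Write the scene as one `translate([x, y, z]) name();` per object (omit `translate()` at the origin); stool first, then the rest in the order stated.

stool();
translate([64, 12, 423]) spool();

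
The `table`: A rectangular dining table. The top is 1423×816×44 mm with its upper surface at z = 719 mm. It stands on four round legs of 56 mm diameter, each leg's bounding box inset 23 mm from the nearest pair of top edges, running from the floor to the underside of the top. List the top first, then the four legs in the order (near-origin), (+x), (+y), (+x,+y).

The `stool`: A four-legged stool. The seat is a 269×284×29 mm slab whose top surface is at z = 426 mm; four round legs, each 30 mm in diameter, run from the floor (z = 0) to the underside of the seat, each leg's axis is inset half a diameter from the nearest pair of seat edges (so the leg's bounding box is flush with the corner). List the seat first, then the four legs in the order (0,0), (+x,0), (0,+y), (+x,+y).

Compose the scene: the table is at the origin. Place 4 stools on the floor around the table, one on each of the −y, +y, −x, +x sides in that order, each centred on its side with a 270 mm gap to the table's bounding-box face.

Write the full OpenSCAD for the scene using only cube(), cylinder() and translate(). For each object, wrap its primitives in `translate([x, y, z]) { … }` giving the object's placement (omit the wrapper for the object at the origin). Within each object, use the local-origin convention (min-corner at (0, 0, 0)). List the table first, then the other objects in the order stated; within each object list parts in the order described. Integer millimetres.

translate([0, 0, 675]) cube([1423, 816, 44]);
translate([51, 51, 0]) cylinder(h = 675, r = 28);
translate([1372, 51, 0]) cylinder(h = 675, r = 28);
translate([51, 765, 0]) cylinder(h = 675, r = 28);
translate([1372, 765, 0]) cylinder(h = 675, r = 28);
translate([577, -554, 0]) {
  translate([0, 0, 397]) cube([269, 284, 29]);
  translate([15, 15, 0]) cylinder(h = 397, r = 15);
  translate([254, 15, 0]) cylinder(h = 397, r = 15);
  translate([15, 269, 0]) cylinder(h = 397, r = 15);
  translate([254, 269, 0]) cylinder(h = 397, r = 15);
}
translate([577, 1086, 0]) {
  translate([0, 0, 397]) cube([269, 284, 29]);
  translate([15, 15, 0]) cylinder(h = 397, r = 15);
  translate([254, 15, 0]) cylinder(h = 397, r = 15);
  translate([15, 269, 0]) cylinder(h = 397, r = 15);
  translate([254, 269, 0]) cylinder(h = 397, r = 15);
}
translate([-539, 266, 0]) {
  translate([0, 0, 397]) cube([269, 284, 29]);
  translate([15, 15, 0]) cylinder(h = 397, r = 15);
  translate([254, 15, 0]) cylinder(h = 397, r = 15);
  translate([15, 269, 0]) cylinder(h = 397, r = 15);
  translate([254, 269, 0]) cylinder(h = 397, r = 15);
}
translate([1693, 266, 0]) {
  translate([0, 0, 397]) cube([269, 284, 29]);
  translate([15, 15, 0]) cylinder(h = 397, r = 15);
  translate([254, 15, 0]) cylinder(h = 397, r = 15);
  translate([15, 269, 0]) cylinder(h = 397, r = 15);
  translate([254, 269, 0]) cylinder(h = 397, r = 15);
}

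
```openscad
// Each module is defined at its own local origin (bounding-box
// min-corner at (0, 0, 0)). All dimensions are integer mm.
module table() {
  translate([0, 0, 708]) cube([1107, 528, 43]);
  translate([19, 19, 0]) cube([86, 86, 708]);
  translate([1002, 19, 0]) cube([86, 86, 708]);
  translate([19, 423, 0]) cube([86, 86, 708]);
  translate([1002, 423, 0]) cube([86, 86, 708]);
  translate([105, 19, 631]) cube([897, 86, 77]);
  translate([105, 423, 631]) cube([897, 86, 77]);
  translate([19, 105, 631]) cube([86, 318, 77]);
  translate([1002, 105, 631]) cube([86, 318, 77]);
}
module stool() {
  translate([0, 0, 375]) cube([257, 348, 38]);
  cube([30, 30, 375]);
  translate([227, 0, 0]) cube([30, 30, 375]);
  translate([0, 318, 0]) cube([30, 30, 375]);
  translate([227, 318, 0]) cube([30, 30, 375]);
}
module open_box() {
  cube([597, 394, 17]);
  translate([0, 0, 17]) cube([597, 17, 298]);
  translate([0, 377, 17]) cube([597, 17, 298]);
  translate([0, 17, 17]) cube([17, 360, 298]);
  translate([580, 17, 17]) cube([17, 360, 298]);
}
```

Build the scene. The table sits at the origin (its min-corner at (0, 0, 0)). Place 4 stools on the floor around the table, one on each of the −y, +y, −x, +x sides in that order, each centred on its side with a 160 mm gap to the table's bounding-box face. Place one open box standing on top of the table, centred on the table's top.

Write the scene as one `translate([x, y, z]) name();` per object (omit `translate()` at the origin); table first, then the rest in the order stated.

table();
translate([425, -508, 0]) stool();
translate([425, 688, 0]) stool();
translate([-417, 90, 0]) stool();
translate([1267, 90, 0]) stool();
translate([255, 67, 751]) open_box();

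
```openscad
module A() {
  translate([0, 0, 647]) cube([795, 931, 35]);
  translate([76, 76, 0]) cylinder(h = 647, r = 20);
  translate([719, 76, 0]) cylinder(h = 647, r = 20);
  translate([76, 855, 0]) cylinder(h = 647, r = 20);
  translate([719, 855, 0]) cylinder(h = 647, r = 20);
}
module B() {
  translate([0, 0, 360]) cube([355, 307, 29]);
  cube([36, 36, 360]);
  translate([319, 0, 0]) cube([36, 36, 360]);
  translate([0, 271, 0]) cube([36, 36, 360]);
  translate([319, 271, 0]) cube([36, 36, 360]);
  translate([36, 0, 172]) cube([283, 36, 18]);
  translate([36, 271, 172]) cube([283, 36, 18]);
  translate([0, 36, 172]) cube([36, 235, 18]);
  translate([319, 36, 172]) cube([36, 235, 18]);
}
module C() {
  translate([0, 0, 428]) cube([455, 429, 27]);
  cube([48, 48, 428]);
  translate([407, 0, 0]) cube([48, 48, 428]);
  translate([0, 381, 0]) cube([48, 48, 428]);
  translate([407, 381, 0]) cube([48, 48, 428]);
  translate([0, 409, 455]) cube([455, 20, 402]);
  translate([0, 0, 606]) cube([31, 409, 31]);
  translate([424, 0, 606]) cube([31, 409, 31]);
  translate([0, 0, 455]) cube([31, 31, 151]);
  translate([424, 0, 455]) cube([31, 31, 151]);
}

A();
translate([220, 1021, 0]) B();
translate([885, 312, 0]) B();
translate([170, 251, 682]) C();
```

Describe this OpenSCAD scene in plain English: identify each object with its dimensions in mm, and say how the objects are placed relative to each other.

A is a table with a 795×931 mm rectangular top, 35 mm thick, top surface at z = 682 mm, supported by four round legs of 40 mm diameter, each leg's bounding box inset 56 mm from the nearest pair of top edges, running from the floor.

B is a four-legged stool. The seat is 355×307 mm, 29 mm thick, top at z = 389 mm. It stands on four square legs, each 36×36 mm in cross-section, from z = 0 to the seat underside, each flush with a corner of the seat. Four stretchers, 36 mm wide and 18 mm tall, connect adjacent legs with their undersides at z = 172 mm, each running between the inner faces of the legs it joins and aligned with the legs' outer faces on the other axis.

C is a chair. The seat is a 455×429×27 mm slab with its top at z = 455 mm, on four 48×48 mm corner legs (flush with the seat edges, standing on z = 0). A flat backrest 20 mm thick, 402 mm tall, spans the full seat width and rises from the seat top along its +y edge, rear face flush with the rear of the seat. Two armrests of 31×31 mm section run along each side from the seat's front edge to the front of the backrest, top faces 182 mm above the seat top and outer faces flush with the seat's x-edges; a 31×31 mm post under the front of each armrest stands on the seat at the front corner.

Two stools sit around the table at the +y, +x sides. The chair is on top of the table, centred.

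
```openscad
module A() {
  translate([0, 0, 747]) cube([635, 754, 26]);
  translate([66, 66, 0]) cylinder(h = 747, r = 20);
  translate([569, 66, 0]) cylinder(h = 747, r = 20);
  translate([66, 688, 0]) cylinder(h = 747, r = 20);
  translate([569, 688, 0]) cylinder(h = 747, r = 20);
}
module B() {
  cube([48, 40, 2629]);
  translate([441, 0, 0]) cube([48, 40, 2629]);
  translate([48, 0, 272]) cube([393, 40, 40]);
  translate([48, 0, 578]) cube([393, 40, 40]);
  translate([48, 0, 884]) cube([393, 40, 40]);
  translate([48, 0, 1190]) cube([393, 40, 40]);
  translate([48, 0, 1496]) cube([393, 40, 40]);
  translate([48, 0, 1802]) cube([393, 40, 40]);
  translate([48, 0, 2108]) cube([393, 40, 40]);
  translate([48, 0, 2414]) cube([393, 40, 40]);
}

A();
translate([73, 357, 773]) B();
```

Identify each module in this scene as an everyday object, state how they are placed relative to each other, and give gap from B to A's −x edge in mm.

A is a table. B is a ladder. The ladder is on top of the table, centred. The gap from the ladder to the table's −x edge is 73 mm.

The ladder's min-x is at 73; the table's min-x is 0; gap = 73 mm.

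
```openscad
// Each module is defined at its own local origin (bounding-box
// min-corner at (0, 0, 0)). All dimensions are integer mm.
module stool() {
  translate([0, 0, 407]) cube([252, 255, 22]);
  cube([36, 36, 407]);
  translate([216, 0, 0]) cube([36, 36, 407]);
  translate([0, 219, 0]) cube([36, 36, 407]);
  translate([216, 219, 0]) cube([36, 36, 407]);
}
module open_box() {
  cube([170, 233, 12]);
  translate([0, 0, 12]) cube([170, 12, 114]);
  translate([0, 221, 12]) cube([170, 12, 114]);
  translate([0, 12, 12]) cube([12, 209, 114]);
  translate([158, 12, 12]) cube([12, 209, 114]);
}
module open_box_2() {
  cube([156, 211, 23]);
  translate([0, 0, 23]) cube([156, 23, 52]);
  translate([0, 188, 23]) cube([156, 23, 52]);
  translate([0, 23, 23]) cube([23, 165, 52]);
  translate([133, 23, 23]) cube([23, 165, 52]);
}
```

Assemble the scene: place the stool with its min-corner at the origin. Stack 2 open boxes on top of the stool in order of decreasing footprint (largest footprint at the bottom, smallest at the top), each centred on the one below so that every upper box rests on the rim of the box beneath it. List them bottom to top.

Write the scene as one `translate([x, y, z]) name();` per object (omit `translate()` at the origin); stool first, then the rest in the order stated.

stool();
translate([41, 11, 429]) open_box();
translate([48, 22, 555]) open_box_2();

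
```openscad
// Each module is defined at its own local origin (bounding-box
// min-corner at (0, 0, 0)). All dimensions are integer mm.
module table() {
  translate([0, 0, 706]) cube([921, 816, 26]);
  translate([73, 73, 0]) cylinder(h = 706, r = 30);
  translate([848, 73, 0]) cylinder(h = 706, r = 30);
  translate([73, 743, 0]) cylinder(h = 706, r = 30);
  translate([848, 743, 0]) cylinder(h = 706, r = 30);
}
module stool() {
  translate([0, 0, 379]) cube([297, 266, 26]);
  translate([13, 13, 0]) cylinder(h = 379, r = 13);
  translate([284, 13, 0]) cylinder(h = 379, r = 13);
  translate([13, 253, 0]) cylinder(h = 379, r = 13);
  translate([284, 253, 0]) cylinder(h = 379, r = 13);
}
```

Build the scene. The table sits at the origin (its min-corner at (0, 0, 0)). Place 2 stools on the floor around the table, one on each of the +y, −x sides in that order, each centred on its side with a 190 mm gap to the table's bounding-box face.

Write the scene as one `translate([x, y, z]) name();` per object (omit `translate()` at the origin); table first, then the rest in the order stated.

table();
translate([312, 1006, 0]) stool();
translate([-487, 275, 0]) stool();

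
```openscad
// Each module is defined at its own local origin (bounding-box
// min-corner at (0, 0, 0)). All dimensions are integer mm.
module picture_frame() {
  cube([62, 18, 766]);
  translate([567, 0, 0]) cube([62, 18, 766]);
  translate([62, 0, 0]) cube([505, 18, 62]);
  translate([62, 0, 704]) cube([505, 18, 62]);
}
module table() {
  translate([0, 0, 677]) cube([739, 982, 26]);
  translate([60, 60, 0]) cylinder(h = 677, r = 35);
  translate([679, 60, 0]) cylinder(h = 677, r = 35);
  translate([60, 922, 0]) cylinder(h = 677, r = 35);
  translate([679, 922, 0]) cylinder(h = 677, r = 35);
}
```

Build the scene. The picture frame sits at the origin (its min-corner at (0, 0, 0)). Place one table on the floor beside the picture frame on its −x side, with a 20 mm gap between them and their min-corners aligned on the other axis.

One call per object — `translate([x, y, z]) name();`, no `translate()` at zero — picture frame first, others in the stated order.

picture_frame();
translate([-759, 0, 0]) table();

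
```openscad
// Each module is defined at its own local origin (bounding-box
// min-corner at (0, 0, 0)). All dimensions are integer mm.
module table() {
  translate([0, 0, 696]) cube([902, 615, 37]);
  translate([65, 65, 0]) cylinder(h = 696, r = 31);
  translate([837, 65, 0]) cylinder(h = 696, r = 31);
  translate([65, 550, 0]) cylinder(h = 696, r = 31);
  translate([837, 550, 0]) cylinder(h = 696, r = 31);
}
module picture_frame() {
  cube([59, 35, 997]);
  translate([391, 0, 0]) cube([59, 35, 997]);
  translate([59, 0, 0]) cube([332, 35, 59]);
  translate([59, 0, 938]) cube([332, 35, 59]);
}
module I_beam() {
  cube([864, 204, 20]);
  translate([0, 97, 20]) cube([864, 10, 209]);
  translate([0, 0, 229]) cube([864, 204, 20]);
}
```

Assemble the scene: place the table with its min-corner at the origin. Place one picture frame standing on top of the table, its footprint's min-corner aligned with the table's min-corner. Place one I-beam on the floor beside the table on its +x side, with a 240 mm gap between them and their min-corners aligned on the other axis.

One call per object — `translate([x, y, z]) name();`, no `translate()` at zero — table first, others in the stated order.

table();
translate([0, 0, 733]) picture_frame();
translate([1142, 0, 0]) I_beam();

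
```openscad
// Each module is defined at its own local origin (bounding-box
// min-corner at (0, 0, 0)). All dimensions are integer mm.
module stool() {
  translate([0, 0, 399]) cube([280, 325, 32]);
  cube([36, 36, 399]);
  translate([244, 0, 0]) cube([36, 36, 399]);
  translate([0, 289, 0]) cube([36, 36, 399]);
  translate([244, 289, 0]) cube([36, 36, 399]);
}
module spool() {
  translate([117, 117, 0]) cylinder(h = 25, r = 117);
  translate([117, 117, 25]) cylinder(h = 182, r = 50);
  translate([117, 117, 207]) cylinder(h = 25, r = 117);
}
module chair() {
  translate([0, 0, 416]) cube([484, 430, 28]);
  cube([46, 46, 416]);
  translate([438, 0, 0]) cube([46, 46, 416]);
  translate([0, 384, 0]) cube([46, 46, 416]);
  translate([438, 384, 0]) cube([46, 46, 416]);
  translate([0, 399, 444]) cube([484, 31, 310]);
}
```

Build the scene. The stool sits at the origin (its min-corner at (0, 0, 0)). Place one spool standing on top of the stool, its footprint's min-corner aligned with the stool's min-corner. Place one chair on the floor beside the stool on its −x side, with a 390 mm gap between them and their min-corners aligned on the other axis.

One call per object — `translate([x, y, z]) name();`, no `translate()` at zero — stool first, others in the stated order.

stool();
translate([0, 0, 431]) spool();
translate([-874, 0, 0]) chair();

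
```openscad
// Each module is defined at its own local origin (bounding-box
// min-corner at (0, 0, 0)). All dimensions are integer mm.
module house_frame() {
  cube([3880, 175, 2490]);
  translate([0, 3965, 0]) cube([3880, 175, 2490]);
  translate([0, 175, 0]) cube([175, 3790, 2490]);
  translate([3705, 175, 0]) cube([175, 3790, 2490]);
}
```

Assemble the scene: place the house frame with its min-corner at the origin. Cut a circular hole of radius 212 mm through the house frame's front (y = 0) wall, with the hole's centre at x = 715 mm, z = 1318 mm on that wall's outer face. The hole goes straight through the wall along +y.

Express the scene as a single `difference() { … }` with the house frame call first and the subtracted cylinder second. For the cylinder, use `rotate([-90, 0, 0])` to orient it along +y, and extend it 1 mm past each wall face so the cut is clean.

difference() {
  house_frame();
  translate([715, -1, 1318]) rotate([-90, 0, 0]) cylinder(h = 177, r = 212);
}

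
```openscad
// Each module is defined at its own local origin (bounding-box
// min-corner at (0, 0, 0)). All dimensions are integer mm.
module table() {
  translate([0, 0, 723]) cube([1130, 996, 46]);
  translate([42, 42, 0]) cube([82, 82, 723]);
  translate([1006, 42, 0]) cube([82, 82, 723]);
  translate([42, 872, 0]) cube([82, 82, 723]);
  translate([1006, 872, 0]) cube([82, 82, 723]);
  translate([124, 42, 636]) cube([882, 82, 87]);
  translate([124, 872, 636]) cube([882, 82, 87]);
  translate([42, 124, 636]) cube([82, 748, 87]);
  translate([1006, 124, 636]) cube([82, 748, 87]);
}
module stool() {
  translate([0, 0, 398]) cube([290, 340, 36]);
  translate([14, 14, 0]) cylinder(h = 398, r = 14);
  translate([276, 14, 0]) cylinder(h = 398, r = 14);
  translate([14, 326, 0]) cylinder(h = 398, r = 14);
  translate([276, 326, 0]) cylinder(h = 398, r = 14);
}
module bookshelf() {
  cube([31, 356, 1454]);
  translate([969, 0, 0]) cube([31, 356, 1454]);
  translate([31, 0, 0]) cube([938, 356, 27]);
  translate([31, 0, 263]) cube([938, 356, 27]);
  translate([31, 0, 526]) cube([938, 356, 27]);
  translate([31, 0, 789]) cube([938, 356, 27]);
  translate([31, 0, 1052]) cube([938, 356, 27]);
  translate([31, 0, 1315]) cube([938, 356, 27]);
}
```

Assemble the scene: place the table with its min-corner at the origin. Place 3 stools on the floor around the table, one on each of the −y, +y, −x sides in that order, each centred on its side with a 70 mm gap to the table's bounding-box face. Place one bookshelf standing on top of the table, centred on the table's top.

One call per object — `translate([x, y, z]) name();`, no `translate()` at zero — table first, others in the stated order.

table();
translate([420, -410, 0]) stool();
translate([420, 1066, 0]) stool();
translate([-360, 328, 0]) stool();
translate([65, 320, 769]) bookshelf();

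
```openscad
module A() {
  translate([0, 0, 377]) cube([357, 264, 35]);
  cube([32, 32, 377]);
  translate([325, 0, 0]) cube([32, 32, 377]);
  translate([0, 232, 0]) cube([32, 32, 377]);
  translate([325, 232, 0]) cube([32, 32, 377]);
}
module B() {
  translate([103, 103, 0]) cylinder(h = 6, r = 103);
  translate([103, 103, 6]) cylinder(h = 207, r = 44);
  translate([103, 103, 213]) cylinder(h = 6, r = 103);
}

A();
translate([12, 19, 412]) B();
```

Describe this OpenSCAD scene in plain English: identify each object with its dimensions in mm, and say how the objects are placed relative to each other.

A is a four-legged stool. The seat is 357×264 mm, 35 mm thick, top at z = 412 mm. It stands on four square legs, each 32×32 mm in cross-section, from z = 0 to the seat underside, each flush with a corner of the seat.

B is a spool: two coaxial disc flanges of radius 103 mm and thickness 6 mm, joined by a core cylinder of radius 44 mm and height 207 mm. The lower flange rests on z = 0 and the three cylinders share a vertical axis.

The spool is on top of the stool.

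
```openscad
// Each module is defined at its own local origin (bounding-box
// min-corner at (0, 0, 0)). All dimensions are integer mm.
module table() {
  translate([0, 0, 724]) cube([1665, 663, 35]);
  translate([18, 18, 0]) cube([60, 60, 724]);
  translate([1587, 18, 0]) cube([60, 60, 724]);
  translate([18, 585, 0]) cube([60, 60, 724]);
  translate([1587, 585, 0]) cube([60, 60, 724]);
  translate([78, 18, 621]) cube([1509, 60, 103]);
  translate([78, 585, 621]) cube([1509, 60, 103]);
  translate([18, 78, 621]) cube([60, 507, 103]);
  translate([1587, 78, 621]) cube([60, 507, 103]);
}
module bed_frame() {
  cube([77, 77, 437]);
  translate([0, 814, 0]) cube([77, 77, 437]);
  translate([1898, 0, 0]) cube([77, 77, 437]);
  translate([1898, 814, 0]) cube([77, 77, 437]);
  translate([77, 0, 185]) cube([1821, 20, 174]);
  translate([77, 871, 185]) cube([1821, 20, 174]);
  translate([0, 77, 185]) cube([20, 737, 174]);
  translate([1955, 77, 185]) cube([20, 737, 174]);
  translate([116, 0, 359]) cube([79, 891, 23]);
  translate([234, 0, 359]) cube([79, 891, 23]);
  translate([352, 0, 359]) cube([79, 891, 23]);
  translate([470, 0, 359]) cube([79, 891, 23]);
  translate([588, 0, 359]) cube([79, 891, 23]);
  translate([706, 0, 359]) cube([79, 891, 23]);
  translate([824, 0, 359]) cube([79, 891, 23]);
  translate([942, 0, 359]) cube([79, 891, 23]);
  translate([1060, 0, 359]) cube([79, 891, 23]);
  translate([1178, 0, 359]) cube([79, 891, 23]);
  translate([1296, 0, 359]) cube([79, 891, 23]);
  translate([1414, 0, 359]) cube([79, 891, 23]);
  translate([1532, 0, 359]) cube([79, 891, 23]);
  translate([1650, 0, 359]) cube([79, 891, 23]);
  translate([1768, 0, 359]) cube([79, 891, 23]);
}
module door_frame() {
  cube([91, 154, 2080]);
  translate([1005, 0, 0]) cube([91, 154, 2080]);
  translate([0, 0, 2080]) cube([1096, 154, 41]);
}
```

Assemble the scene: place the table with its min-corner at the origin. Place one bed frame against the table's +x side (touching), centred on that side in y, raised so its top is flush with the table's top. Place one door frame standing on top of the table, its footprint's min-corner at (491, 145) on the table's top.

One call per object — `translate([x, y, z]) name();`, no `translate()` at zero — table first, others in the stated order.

table();
translate([1665, -114, 322]) bed_frame();
translate([491, 145, 759]) door_frame();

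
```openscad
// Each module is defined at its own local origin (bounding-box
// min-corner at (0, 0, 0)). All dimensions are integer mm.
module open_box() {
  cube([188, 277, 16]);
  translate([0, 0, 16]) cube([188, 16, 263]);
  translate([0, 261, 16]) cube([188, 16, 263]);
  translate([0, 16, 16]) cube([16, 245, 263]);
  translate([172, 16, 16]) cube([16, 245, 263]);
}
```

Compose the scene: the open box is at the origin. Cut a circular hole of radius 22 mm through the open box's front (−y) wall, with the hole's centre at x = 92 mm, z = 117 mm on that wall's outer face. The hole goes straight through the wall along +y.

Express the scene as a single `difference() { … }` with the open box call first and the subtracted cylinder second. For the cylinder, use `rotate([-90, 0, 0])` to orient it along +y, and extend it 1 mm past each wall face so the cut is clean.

difference() {
  open_box();
  translate([92, -1, 117]) rotate([-90, 0, 0]) cylinder(h = 18, r = 22);
}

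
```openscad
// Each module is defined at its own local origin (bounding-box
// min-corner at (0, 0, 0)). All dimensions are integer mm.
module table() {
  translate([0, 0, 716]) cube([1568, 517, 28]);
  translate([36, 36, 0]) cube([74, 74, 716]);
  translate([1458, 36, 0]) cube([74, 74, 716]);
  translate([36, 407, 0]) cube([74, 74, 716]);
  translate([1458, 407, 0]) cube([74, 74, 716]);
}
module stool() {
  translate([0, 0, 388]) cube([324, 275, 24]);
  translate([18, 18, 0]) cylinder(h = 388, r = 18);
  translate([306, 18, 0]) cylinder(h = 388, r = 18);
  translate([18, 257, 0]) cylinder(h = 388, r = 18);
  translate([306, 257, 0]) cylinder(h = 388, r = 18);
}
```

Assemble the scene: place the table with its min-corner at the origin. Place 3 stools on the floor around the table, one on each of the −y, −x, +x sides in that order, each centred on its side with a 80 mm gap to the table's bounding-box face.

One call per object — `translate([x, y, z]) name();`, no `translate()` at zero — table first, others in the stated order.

table();
translate([622, -355, 0]) stool();
translate([-404, 121, 0]) stool();
translate([1648, 121, 0]) stool();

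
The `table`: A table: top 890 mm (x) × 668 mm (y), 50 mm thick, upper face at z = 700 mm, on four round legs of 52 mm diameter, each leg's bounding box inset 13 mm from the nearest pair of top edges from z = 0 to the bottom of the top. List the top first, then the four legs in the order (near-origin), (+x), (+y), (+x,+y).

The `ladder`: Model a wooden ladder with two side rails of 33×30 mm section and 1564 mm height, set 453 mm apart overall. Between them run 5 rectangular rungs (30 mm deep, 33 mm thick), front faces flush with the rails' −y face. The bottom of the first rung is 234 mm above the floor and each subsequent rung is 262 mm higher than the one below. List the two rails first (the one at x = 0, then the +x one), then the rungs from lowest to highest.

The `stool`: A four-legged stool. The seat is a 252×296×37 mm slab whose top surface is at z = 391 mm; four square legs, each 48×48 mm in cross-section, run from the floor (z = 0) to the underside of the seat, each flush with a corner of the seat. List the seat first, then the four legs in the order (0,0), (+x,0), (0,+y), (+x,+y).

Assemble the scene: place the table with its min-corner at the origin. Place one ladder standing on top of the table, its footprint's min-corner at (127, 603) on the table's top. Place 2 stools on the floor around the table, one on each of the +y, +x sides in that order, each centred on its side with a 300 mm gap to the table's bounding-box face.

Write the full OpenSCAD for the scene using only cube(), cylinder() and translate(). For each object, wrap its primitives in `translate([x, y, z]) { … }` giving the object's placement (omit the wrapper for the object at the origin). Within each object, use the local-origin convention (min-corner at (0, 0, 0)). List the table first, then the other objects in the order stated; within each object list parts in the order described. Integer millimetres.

translate([0, 0, 650]) cube([890, 668, 50]);
translate([39, 39, 0]) cylinder(h = 650, r = 26);
translate([851, 39, 0]) cylinder(h = 650, r = 26);
translate([39, 629, 0]) cylinder(h = 650, r = 26);
translate([851, 629, 0]) cylinder(h = 650, r = 26);
translate([127, 603, 700]) {
  cube([33, 30, 1564]);
  translate([420, 0, 0]) cube([33, 30, 1564]);
  translate([33, 0, 234]) cube([387, 30, 33]);
  translate([33, 0, 496]) cube([387, 30, 33]);
  translate([33, 0, 758]) cube([387, 30, 33]);
  translate([33, 0, 1020]) cube([387, 30, 33]);
  translate([33, 0, 1282]) cube([387, 30, 33]);
}
translate([319, 968, 0]) {
  translate([0, 0, 354]) cube([252, 296, 37]);
  cube([48, 48, 354]);
  translate([204, 0, 0]) cube([48, 48, 354]);
  translate([0, 248, 0]) cube([48, 48, 354]);
  translate([204, 248, 0]) cube([48, 48, 354]);
}
translate([1190, 186, 0]) {
  translate([0, 0, 354]) cube([252, 296, 37]);
  cube([48, 48, 354]);
  translate([204, 0, 0]) cube([48, 48, 354]);
  translate([0, 248, 0]) cube([48, 48, 354]);
  translate([204, 248, 0]) cube([48, 48, 354]);
}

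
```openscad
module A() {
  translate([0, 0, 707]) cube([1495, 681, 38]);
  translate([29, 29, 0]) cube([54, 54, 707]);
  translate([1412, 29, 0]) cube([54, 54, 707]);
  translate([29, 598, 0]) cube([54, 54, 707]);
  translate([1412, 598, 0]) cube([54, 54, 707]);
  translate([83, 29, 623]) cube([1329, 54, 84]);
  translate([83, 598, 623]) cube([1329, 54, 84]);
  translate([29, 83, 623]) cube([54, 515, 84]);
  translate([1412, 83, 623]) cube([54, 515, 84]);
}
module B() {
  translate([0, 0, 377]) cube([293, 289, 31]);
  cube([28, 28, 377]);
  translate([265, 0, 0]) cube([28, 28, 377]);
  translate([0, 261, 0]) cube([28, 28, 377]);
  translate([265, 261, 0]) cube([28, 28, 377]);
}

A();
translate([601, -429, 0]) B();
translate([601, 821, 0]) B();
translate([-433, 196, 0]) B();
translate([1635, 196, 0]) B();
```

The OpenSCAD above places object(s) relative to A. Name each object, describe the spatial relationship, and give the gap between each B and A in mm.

Each stool's nearest face is 140 mm from the table's bounding box.

A is a table. B is a stool. Four stools sit around the table at the −y, +y, −x, +x sides. The gap between each stool and the table is 140 mm.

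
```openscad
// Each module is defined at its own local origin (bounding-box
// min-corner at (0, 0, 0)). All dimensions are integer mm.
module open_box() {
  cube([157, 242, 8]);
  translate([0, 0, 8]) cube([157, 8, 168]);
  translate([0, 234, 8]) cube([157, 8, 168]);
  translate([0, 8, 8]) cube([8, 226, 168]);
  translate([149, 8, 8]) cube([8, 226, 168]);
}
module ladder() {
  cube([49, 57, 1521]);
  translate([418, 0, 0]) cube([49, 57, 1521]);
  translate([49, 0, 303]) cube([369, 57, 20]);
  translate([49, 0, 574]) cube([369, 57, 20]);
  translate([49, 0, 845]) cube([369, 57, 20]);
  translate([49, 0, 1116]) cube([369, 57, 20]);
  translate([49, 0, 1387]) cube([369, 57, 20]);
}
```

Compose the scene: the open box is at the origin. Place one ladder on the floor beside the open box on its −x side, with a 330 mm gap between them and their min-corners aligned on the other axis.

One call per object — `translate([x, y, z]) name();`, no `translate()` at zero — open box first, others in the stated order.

open_box();
translate([-797, 0, 0]) ladder();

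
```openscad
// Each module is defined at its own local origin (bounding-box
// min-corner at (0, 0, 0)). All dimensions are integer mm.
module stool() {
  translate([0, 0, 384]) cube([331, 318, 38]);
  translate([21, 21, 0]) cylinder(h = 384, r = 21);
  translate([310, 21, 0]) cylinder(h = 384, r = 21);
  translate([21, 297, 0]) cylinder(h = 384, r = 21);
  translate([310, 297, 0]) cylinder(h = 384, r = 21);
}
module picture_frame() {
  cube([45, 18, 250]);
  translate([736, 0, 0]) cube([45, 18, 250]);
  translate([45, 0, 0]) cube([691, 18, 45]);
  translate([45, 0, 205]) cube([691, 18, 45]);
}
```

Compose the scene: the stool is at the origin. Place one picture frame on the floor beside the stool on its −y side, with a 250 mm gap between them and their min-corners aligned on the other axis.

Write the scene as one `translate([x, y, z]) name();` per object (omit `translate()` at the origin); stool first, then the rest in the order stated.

stool();
translate([0, -268, 0]) picture_frame();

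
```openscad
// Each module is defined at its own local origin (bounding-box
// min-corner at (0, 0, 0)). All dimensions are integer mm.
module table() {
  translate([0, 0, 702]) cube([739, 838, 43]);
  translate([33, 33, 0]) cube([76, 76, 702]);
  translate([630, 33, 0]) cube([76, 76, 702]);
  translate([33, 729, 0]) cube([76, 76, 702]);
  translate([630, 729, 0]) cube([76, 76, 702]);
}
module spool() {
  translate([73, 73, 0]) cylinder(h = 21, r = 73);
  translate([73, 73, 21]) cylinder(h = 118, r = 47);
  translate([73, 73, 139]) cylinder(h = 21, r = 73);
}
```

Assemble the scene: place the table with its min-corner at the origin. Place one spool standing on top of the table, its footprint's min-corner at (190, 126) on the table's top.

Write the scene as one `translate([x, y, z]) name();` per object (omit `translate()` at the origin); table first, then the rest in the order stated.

table();
translate([190, 126, 745]) spool();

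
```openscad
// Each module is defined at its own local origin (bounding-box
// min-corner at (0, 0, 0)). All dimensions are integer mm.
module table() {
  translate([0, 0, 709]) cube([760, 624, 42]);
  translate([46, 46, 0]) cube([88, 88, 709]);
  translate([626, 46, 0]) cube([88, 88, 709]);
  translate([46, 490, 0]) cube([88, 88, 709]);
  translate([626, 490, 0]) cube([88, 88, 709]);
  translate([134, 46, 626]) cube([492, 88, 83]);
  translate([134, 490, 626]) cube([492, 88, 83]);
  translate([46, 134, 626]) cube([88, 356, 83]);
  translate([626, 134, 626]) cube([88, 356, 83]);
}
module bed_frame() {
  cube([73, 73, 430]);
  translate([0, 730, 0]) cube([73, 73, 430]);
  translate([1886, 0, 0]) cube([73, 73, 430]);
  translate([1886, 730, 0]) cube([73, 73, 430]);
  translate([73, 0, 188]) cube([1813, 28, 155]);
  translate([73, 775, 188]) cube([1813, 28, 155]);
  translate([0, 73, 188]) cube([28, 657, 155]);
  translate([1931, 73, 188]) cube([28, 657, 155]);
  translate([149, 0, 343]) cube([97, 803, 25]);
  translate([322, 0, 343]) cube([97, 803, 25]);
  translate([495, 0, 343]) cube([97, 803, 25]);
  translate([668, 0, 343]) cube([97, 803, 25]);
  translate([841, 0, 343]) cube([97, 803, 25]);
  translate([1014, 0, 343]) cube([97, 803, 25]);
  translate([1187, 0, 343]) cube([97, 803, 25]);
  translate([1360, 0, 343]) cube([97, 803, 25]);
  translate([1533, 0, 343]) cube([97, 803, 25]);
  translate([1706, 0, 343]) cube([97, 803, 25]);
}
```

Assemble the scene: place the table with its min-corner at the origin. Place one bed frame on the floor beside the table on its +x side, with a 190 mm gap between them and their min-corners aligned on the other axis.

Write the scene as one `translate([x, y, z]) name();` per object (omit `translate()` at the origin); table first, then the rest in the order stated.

table();
translate([950, 0, 0]) bed_frame();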